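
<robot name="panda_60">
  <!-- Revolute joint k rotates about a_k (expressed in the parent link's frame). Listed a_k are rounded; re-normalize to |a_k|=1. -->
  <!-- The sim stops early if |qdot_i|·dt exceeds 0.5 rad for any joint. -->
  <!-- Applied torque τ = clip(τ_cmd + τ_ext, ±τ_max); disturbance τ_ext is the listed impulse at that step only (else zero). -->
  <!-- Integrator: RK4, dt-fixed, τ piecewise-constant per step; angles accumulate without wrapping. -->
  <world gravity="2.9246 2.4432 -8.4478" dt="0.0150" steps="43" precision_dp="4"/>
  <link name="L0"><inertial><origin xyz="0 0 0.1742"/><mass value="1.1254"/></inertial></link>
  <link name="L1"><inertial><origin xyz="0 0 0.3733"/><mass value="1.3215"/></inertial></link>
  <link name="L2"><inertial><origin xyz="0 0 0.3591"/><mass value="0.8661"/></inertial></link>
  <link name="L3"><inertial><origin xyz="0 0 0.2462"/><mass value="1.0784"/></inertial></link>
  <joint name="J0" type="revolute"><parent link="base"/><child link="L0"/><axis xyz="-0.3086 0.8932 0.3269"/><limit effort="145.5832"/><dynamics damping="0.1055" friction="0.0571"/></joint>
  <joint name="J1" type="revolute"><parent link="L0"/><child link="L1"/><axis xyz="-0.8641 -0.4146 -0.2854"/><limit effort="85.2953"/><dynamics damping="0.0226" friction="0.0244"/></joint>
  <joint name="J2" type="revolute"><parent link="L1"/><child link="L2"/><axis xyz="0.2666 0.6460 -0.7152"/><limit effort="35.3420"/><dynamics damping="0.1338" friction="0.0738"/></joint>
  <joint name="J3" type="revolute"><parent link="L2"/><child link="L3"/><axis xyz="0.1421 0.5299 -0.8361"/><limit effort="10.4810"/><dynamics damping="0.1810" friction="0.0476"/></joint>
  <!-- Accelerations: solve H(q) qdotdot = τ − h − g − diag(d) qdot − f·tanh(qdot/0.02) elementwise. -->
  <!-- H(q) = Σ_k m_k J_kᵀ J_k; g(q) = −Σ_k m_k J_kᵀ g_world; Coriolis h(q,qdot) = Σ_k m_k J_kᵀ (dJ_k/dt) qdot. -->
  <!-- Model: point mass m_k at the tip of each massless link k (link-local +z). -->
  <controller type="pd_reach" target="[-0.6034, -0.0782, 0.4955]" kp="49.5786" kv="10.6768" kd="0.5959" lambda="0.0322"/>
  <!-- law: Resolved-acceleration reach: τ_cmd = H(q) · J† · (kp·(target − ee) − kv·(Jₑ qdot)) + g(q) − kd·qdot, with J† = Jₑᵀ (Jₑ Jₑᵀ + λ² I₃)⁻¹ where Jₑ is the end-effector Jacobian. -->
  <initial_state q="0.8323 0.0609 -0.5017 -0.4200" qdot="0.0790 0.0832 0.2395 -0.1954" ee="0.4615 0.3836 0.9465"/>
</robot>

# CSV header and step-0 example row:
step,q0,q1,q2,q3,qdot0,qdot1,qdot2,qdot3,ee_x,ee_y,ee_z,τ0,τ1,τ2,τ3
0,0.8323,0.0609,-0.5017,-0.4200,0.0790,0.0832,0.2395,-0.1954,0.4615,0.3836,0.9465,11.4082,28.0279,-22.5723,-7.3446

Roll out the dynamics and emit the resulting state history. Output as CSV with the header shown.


step,q0,q1,q2,q3,qdot0,qdot1,qdot2,qdot3,ee_x,ee_y,ee_z,τ0,τ1,τ2,τ3
1,0.8503,0.0611,-0.5456,-0.4396,2.3003,-0.0007,-6.0280,-2.3210,0.4570,0.3829,0.9435,0.6447,27.5565,-16.8716,-4.9906
2,0.8953,0.0642,-0.6642,-0.4808,3.6963,0.5063,-9.7082,-3.0982,0.4438,0.3779,0.9361,-16.9733,31.4520,-14.5737,-3.5373
3,0.9558,0.0789,-0.8219,-0.5297,4.3602,1.5144,-11.3161,-3.4048,0.4255,0.3697,0.9240,-32.6240,34.6470,-13.1222,-2.2329
4,1.0224,0.1105,-0.9958,-0.5777,4.5242,2.7350,-11.8986,-3.0660,0.4042,0.3594,0.9079,-43.3284,35.7563,-11.2059,-1.1923
5,1.0889,0.1610,-1.1736,-0.6214,4.3513,4.0240,-11.8720,-2.8293,0.3807,0.3483,0.8892,-49.3938,35.3405,-8.6290,-0.0377
6,1.1512,0.2307,-1.3497,-0.6592,3.9699,5.2893,-11.6760,-2.3123,0.3557,0.3374,0.8693,-52.0073,33.7766,-5.5719,0.8654
7,1.2066,0.3190,-1.5215,-0.6915,3.4137,6.4980,-11.3169,-2.0791,0.3292,0.3275,0.8494,-52.2328,31.6829,-2.3646,1.7919
8,1.2526,0.4246,-1.6882,-0.7196,2.7228,7.6008,-10.9918,-1.7613,0.3012,0.3193,0.8304,-50.7082,29.0510,0.7060,2.4418
9,1.2873,0.5457,-1.8502,-0.7449,1.8778,8.5675,-10.7174,-1.7189,0.2713,0.3133,0.8130,-47.9470,26.0859,3.4045,3.0229
10,1.3081,0.6801,-2.0100,-0.7693,0.8578,9.3781,-10.7201,-1.6381,0.2387,0.3098,0.7977,-44.0448,22.5317,5.6069,3.3358
11,1.3116,0.8256,-2.1731,-0.7928,-0.4595,10.0436,-11.2660,-1.5689,0.2027,0.3090,0.7847,-39.0741,18.2070,7.3311,3.4572
12,1.2918,0.9800,-2.3519,-0.8123,-2.3656,10.6026,-13.0297,-0.9195,0.1623,0.3109,0.7741,-31.6896,11.2660,8.6005,3.0863
13,1.2354,1.1406,-2.5705,-0.8122,-5.5232,10.8712,-16.9603,1.6399,0.1165,0.3168,0.7665,-7.9723,-14.5517,7.5816,1.4800
14,1.1419,1.2821,-2.8000,-0.7740,-6.3843,7.7919,-12.3768,2.2542,0.0640,0.3296,0.7629,7.1337,-29.5652,4.5512,1.6463
15,1.0789,1.3658,-2.8725,-0.7944,-1.6916,3.6028,2.8037,-5.5546,0.0084,0.3439,0.7566,0.1264,-25.2546,-2.6177,6.4468
16,1.0543,1.4245,-2.8568,-0.7848,-1.5084,4.0884,-0.1465,5.6809,-0.0455,0.3491,0.7454,2.1805,-22.4772,-2.2673,-1.2997
17,1.0441,1.4713,-2.8081,-0.7691,0.0775,2.2617,6.1416,-2.5476,-0.0964,0.3491,0.7315,0.6922,-22.9274,-6.4379,3.6148
18,1.0340,1.5123,-2.7607,-0.7374,-1.3107,3.0637,0.7634,5.7947,-0.1444,0.3457,0.7162,4.0915,-22.2463,-4.8917,-2.1761
19,1.0232,1.5461,-2.7101,-0.7088,-0.2090,1.5489,5.5606,-1.1281,-0.1892,0.3407,0.6998,3.6277,-23.1441,-8.3563,1.9795
20,1.0095,1.5740,-2.6629,-0.6756,-1.5106,2.0720,1.1685,4.8889,-0.2309,0.3344,0.6829,6.2015,-22.9279,-7.0703,-2.2534
21,0.9925,1.5965,-2.6206,-0.6391,-0.8084,0.9855,4.2120,0.4664,-0.2693,0.3277,0.6657,6.3092,-23.8689,-9.6197,0.3530
22,0.9741,1.6126,-2.5783,-0.6043,-1.5895,1.1079,1.6512,3.8799,-0.3045,0.3211,0.6484,7.7283,-23.8289,-9.0553,-2.1268
23,0.9515,1.6245,-2.5450,-0.5636,-1.4377,0.5065,2.6823,1.7496,-0.3364,0.3147,0.6315,7.9639,-24.4250,-10.3524,-0.9428
24,0.9269,1.6312,-2.5143,-0.5266,-1.8111,0.3782,1.4883,3.0944,-0.3649,0.3094,0.6151,8.3026,-24.2025,-10.1839,-1.9986
25,0.8982,1.6346,-2.4930,-0.4878,-2.0057,0.0761,1.3442,2.1526,-0.3903,0.3047,0.5996,8.0614,-24.0367,-10.3948,-1.5210
26,0.8660,1.6345,-2.4784,-0.4531,-2.2747,-0.0968,0.6384,2.4453,-0.4125,0.3009,0.5854,7.6839,-23.4696,-10.0620,-1.8202
27,0.8299,1.6315,-2.4719,-0.4206,-2.5165,-0.3003,0.2477,1.9177,-0.4318,0.2977,0.5726,7.0756,-22.8468,-9.7344,-1.5603
28,0.7907,1.6256,-2.4714,-0.3923,-2.6814,-0.4919,-0.1325,1.8507,-0.4487,0.2949,0.5614,6.4593,-22.1242,-9.3279,-1.5869
29,0.7495,1.6167,-2.4750,-0.3673,-2.8010,-0.6973,-0.3272,1.5071,-0.4635,0.2923,0.5518,5.7522,-21.2440,-8.9372,-1.4252
30,0.7065,1.6050,-2.4820,-0.3457,-2.9168,-0.8675,-0.5895,1.3837,-0.4766,0.2896,0.5438,5.1088,-20.2625,-8.4505,-1.3999
31,0.6620,1.5908,-2.4922,-0.3272,-2.9967,-1.0262,-0.7529,1.1093,-0.4882,0.2866,0.5373,4.5038,-19.2462,-7.9890,-1.2725
32,0.6168,1.5744,-2.5046,-0.3115,-3.0213,-1.1607,-0.8893,0.9862,-0.4987,0.2832,0.5322,4.0085,-18.2798,-7.5619,-1.2408
33,0.5715,1.5561,-2.5185,-0.2984,-3.0036,-1.2760,-0.9566,0.7915,-0.5083,0.2793,0.5285,3.5723,-17.3629,-7.1847,-1.1596
34,0.5269,1.5363,-2.5334,-0.2873,-2.9459,-1.3634,-1.0154,0.6988,-0.5172,0.2747,0.5259,3.2304,-16.5573,-6.8471,-1.1407
35,0.4833,1.5153,-2.5488,-0.2780,-2.8625,-1.4302,-1.0385,0.5609,-0.5255,0.2694,0.5243,2.9421,-15.8491,-6.5504,-1.0875
36,0.4411,1.4935,-2.5646,-0.2702,-2.7570,-1.4745,-1.0636,0.4967,-0.5333,0.2634,0.5235,2.7318,-15.2701,-6.2864,-1.0766
37,0.4006,1.4712,-2.5805,-0.2636,-2.6390,-1.5058,-1.0628,0.3983,-0.5406,0.2567,0.5234,2.5664,-14.7846,-6.0552,-1.0377
38,0.3620,1.4484,-2.5964,-0.2580,-2.5109,-1.5243,-1.0626,0.3578,-0.5475,0.2493,0.5239,2.4644,-14.3971,-5.8491,-1.0306
39,0.3254,1.4254,-2.6120,-0.2532,-2.3782,-1.5383,-1.0373,0.2882,-0.5541,0.2412,0.5249,2.3955,-14.0607,-5.6669,-0.9991
40,0.2907,1.4023,-2.6273,-0.2491,-2.2424,-1.5463,-1.0111,0.2673,-0.5604,0.2326,0.5263,2.3743,-13.7694,-5.4997,-0.9941
41,0.2582,1.3790,-2.6421,-0.2455,-2.1070,-1.5541,-0.9622,0.2184,-0.5664,0.2235,0.5279,2.3712,-13.4796,-5.3452,-0.9664
42,0.2276,1.3557,-2.6561,-0.2423,-1.9734,-1.5578,-0.9163,0.2122,-0.5720,0.2139,0.5298,2.3995,-13.1899,-5.1942,-0.9622
43,0.1990,1.3323,-2.6693,-0.2395,-1.8437,-1.5610,-0.8536,0.1764,-0.5774,0.2038,0.5318,,,,


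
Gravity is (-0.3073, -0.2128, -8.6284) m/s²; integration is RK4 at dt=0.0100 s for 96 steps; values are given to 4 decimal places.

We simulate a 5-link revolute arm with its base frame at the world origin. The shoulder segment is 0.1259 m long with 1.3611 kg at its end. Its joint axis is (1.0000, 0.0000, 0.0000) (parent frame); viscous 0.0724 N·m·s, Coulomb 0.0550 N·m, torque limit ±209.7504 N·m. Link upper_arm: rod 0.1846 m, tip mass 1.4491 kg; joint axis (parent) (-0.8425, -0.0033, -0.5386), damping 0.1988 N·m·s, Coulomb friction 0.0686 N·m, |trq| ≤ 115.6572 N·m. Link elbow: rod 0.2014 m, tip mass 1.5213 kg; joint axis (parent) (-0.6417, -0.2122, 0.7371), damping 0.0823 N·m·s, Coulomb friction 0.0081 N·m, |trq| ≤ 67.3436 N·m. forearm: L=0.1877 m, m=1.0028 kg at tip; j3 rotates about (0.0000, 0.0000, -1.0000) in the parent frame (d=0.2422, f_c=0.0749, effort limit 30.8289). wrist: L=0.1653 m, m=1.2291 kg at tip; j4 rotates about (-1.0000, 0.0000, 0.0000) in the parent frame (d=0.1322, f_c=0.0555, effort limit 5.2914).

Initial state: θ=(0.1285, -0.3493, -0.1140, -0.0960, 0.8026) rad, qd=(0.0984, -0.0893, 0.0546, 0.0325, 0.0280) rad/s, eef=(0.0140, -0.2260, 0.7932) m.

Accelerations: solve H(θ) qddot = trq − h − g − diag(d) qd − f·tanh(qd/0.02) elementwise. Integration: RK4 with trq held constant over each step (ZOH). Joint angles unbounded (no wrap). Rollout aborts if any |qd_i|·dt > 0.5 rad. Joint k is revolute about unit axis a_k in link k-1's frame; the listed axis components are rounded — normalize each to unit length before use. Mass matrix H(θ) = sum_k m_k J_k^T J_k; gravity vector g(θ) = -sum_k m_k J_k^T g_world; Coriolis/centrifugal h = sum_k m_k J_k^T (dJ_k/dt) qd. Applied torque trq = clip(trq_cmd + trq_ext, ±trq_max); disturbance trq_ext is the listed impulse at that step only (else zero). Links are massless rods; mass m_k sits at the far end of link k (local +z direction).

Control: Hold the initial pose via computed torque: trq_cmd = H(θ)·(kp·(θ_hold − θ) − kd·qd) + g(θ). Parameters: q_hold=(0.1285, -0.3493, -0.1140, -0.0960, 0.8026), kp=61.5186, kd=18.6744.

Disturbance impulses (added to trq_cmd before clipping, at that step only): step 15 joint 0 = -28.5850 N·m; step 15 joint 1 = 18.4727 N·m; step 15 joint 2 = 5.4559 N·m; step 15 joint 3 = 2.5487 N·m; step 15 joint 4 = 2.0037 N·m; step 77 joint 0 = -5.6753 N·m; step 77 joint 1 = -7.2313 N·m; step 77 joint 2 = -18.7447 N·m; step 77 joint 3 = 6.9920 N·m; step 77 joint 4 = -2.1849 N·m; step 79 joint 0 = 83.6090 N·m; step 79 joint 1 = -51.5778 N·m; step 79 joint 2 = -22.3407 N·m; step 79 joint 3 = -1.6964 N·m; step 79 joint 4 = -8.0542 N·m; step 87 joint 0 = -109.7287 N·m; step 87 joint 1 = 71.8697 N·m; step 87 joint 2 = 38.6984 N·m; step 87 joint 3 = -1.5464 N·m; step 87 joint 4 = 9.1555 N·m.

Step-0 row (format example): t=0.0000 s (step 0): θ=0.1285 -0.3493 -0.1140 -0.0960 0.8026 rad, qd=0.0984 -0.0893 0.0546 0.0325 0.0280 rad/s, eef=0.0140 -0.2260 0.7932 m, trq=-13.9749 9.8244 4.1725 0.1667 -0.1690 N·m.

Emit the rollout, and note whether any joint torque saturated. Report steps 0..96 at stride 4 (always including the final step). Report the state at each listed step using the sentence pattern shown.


t=0.0400 s (step 4): θ=0.1314 -0.3507 -0.1139 -0.0972 0.8034 rad, qd=0.0165 -0.1000 0.0869 0.1144 -0.0231 rad/s, eef=0.0139 -0.2290 0.7923 m, trq=-11.6320 8.2851 3.4688 0.1276 -0.3268 N·m.
t=0.0800 s (step 8): θ=0.1324 -0.3511 -0.1141 -0.0979 0.8037 rad, qd=-0.0131 -0.0792 0.0782 0.1209 -0.0278 rad/s, eef=0.0139 -0.2300 0.7919 m, trq=-10.4139 7.4799 3.1009 0.1080 -0.4144 N·m.
t=0.1200 s (step 12): θ=0.1326 -0.3508 -0.1147 -0.0985 0.8039 rad, qd=-0.0256 -0.0674 0.0740 0.1238 -0.0288 rad/s, eef=0.0139 -0.2302 0.7919 m, trq=-9.7810 7.0594 2.9096 0.0978 -0.4605 N·m.
t=0.1600 s (step 16): θ=0.1326 -0.3487 -0.1159 -0.0934 0.8042 rad, qd=0.0186 0.3533 -0.2155 0.9645 0.0650 rad/s, eef=0.0147 -0.2292 0.7922 m, trq=-4.0143 3.3356 1.7720 -0.3538 -0.8643 N·m.
t=0.2000 s (step 20): θ=0.1320 -0.3378 -0.1270 -0.0831 0.8064 rad, qd=-0.0634 0.0818 -0.1366 0.0713 -0.0089 rad/s, eef=0.0176 -0.2254 0.7932 m, trq=-6.4926 4.9659 2.2336 -0.0739 -0.6623 N·m.
t=0.2400 s (step 24): θ=0.1303 -0.3356 -0.1309 -0.0833 0.8066 rad, qd=-0.0508 -0.0481 0.0388 0.1097 -0.0307 rad/s, eef=0.0183 -0.2239 0.7936 m, trq=-7.7822 5.7631 2.4912 0.0000 -0.5873 N·m.
t=0.2800 s (step 28): θ=0.1297 -0.3350 -0.1317 -0.0843 0.8065 rad, qd=-0.0332 -0.0782 0.0904 0.1011 -0.0338 rad/s, eef=0.0183 -0.2234 0.7938 m, trq=-8.4403 6.1692 2.6281 0.0349 -0.5481 N·m.
t=0.3200 s (step 32): θ=0.1296 -0.3353 -0.1311 -0.0856 0.8065 rad, qd=-0.0244 -0.0892 0.1095 0.0973 -0.0338 rad/s, eef=0.0181 -0.2233 0.7938 m, trq=-8.7801 6.3804 2.6980 0.0527 -0.5281 N·m.
t=0.3600 s (step 36): θ=0.1297 -0.3358 -0.1301 -0.0870 0.8064 rad, qd=-0.0204 -0.0924 0.1151 0.0972 -0.0335 rad/s, eef=0.0177 -0.2234 0.7938 m, trq=-8.9561 6.4906 2.7324 0.0621 -0.5179 N·m.
t=0.4000 s (step 40): θ=0.1299 -0.3364 -0.1290 -0.0884 0.8064 rad, qd=-0.0191 -0.0927 0.1150 0.0987 -0.0332 rad/s, eef=0.0173 -0.2236 0.7937 m, trq=-9.0470 6.5482 2.7482 0.0675 -0.5128 N·m.
t=0.4400 s (step 44): θ=0.1302 -0.3369 -0.1280 -0.0897 0.8063 rad, qd=-0.0192 -0.0919 0.1126 0.1007 -0.0330 rad/s, eef=0.0170 -0.2239 0.7937 m, trq=-9.0937 6.5783 2.7546 0.0709 -0.5104 N·m.
t=0.4800 s (step 48): θ=0.1305 -0.3374 -0.1271 -0.0909 0.8063 rad, qd=-0.0199 -0.0906 0.1094 0.1028 -0.0329 rad/s, eef=0.0167 -0.2241 0.7936 m, trq=-9.1175 6.5940 2.7563 0.0732 -0.5093 N·m.
t=0.5200 s (step 52): θ=0.1307 -0.3378 -0.1263 -0.0921 0.8063 rad, qd=-0.0207 -0.0892 0.1061 0.1048 -0.0327 rad/s, eef=0.0164 -0.2243 0.7935 m, trq=-9.1293 6.6022 2.7557 0.0748 -0.5089 N·m.
t=0.5600 s (step 56): θ=0.1309 -0.3381 -0.1257 -0.0933 0.8063 rad, qd=-0.0215 -0.0878 0.1030 0.1066 -0.0326 rad/s, eef=0.0161 -0.2245 0.7935 m, trq=-9.1350 6.6065 2.7542 0.0762 -0.5088 N·m.
t=0.6000 s (step 60): θ=0.1311 -0.3384 -0.1252 -0.0943 0.8063 rad, qd=-0.0223 -0.0865 0.1002 0.1082 -0.0325 rad/s, eef=0.0159 -0.2247 0.7934 m, trq=-9.1375 6.6087 2.7524 0.0773 -0.5089 N·m.
t=0.6400 s (step 64): θ=0.1312 -0.3387 -0.1247 -0.0953 0.8063 rad, qd=-0.0229 -0.0853 0.0977 0.1097 -0.0323 rad/s, eef=0.0157 -0.2248 0.7934 m, trq=-9.1384 6.6099 2.7507 0.0782 -0.5090 N·m.
t=0.6800 s (step 68): θ=0.1313 -0.3388 -0.1244 -0.0963 0.8063 rad, qd=-0.0235 -0.0842 0.0956 0.1110 -0.0322 rad/s, eef=0.0155 -0.2249 0.7934 m, trq=-9.1385 6.6105 2.7491 0.0791 -0.5091 N·m.
t=0.7200 s (step 72): θ=0.1314 -0.3390 -0.1242 -0.0972 0.8064 rad, qd=-0.0239 -0.0833 0.0937 0.1122 -0.0321 rad/s, eef=0.0154 -0.2250 0.7933 m, trq=-9.1383 6.6108 2.7478 0.0798 -0.5093 N·m.
t=0.7600 s (step 76): θ=0.1315 -0.3391 -0.1240 -0.0981 0.8064 rad, qd=-0.0243 -0.0824 0.0921 0.1133 -0.0319 rad/s, eef=0.0153 -0.2251 0.7933 m, trq=-9.1379 6.6109 2.7467 0.0805 -0.5094 N·m.
t=0.8000 s (step 80): θ=0.1197 -0.3426 -0.1619 -0.0877 0.8117 rad, qd=0.3863 0.5062 -1.3016 0.0270 0.3746 rad/s, eef=0.0250 -0.2279 0.7918 m, trq=-24.2833 17.4713 9.5943 -0.5270 0.8028 N·m.
t=0.8400 s (step 84): θ=0.1267 -0.3378 -0.1883 -0.0836 0.8169 rad, qd=0.0708 -0.0154 -0.3040 0.0101 0.0075 rad/s, eef=0.0306 -0.2376 0.7883 m, trq=-16.9680 12.2638 6.3979 -0.2148 0.2214 N·m.
t=0.8800 s (step 88): θ=0.1232 -0.3457 -0.1850 -0.0819 0.8076 rad, qd=-1.0213 -1.3008 1.5813 0.2738 -1.7751 rad/s, eef=0.0310 -0.2396 0.7884 m, trq=7.7815 -4.2259 -2.6496 0.2347 -1.1710 N·m.
t=0.9200 s (step 92): θ=0.1028 -0.3628 -0.1566 -0.0894 0.7699 rad, qd=-0.1959 -0.0460 0.3708 -0.1031 -0.4270 rad/s, eef=0.0263 -0.2305 0.7945 m, trq=-0.2831 0.8705 0.0140 0.0836 -0.9180 N·m.
t=0.9600 s (step 96): θ=0.0997 -0.3613 -0.1465 -0.0920 0.7628 rad, qd=-0.0210 0.0092 0.2407 0.0420 -0.0359 rad/s, eef=0.0238 -0.2254 0.7967 m.
any joint saturated: yes


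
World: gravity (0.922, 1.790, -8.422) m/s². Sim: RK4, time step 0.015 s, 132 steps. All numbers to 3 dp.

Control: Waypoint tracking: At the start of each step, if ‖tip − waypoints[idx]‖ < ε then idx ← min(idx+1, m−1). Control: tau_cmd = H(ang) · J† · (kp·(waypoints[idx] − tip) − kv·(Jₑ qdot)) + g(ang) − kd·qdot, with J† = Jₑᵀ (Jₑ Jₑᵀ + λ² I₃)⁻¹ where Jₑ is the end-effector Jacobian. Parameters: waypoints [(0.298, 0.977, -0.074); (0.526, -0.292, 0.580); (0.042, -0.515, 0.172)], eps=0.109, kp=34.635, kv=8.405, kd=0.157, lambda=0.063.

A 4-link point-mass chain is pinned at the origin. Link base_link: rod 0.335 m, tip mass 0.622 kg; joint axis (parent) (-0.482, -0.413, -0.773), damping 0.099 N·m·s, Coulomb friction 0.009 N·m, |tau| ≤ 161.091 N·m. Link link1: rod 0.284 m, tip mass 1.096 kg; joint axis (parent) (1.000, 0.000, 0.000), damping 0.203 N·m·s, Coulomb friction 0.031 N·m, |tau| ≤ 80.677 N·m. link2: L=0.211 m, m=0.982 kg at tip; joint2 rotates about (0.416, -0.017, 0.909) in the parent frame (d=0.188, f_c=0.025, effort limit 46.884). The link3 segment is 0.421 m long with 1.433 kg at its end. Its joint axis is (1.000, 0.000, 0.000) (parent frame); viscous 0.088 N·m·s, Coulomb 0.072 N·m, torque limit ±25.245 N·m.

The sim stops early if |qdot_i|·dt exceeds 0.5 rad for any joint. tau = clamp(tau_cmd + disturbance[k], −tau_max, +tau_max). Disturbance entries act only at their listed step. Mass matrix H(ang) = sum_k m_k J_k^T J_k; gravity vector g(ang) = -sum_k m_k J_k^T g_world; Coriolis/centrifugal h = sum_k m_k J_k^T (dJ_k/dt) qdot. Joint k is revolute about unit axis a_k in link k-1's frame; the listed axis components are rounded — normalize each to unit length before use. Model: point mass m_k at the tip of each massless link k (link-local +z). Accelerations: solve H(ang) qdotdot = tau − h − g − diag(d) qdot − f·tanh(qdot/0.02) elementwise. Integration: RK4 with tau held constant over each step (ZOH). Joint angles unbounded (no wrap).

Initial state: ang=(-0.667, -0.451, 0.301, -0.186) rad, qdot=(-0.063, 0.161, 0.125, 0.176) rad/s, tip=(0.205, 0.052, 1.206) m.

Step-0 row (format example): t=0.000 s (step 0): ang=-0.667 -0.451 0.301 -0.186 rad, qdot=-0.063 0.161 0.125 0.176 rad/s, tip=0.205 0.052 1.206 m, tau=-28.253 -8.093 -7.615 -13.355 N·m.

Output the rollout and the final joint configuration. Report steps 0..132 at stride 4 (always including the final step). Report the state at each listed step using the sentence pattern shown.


t=0.060 s (step 4): ang=-1.093 -0.611 0.011 -0.298 rad, qdot=-12.339 -3.655 -13.447 -1.837 rad/s, tip=0.212 0.082 1.152 m, tau=-7.793 5.821 -3.373 -7.780 N·m.
t=0.120 s (step 8): ang=-1.649 -0.614 -0.509 -0.807 rad, qdot=-5.952 2.337 -4.280 -11.723 rad/s, tip=0.208 0.139 0.984 m, tau=15.823 -7.265 -7.555 -0.993 N·m.
t=0.180 s (step 12): ang=-1.877 -0.445 -0.762 -1.418 rad, qdot=-2.219 2.712 -5.033 -8.104 rad/s, tip=0.237 0.225 0.750 m, tau=19.722 -18.222 -0.844 6.727 N·m.
t=0.240 s (step 16): ang=-1.977 -0.354 -1.158 -1.756 rad, qdot=-1.648 -0.267 -8.214 -3.289 rad/s, tip=0.288 0.327 0.520 m, tau=15.249 -22.442 7.558 10.422 N·m.
t=0.300 s (step 20): ang=-2.191 -0.532 -1.723 -1.900 rad, qdot=-6.720 -5.064 -10.099 -2.847 rad/s, tip=0.360 0.404 0.335 m, tau=-17.693 10.578 11.083 11.475 N·m.
t=0.360 s (step 24): ang=-2.663 -0.720 -2.259 -2.097 rad, qdot=-6.966 -0.398 -7.486 -2.481 rad/s, tip=0.427 0.454 0.217 m, tau=-7.400 0.587 8.747 9.408 N·m.
t=0.420 s (step 28): ang=-2.950 -0.620 -2.633 -2.143 rad, qdot=-2.727 3.252 -5.003 0.882 rad/s, tip=0.440 0.531 0.124 m, tau=-1.247 -8.462 6.813 5.687 N·m.
t=0.480 s (step 32): ang=-3.042 -0.393 -2.877 -2.022 rad, qdot=-0.753 3.902 -3.341 2.881 rad/s, tip=0.420 0.622 0.048 m, tau=1.577 -13.508 6.183 3.163 N·m.
t=0.540 s (step 36): ang=-3.073 -0.180 -3.053 -1.829 rad, qdot=-0.361 3.145 -2.577 3.367 rad/s, tip=0.388 0.710 -0.011 m, tau=2.355 -15.222 5.838 2.097 N·m.
t=0.600 s (step 40): ang=-3.091 -0.017 -3.191 -1.632 rad, qdot=-0.277 2.291 -2.060 3.109 rad/s, tip=0.356 0.784 -0.051 m, tau=1.859 -14.943 5.410 1.947 N·m.
t=0.660 s (step 44): ang=-3.107 0.098 -3.301 -1.461 rad, qdot=-0.232 1.593 -1.616 2.566 rad/s, tip=0.329 0.841 -0.076 m, tau=0.795 -13.866 4.982 2.164 N·m.
t=0.720 s (step 48): ang=-3.116 0.170 -3.371 -1.340 rad, qdot=0.198 0.072 0.831 0.061 rad/s, tip=0.309 0.878 -0.086 m, tau=36.636 -50.288 11.262 -4.992 N·m.
t=0.780 s (step 52): ang=-3.064 0.079 -3.146 -1.502 rad, qdot=1.479 -2.705 5.729 -4.586 rad/s, tip=0.317 0.819 -0.044 m, tau=18.282 -29.998 9.241 -2.081 N·m.
t=0.840 s (step 56): ang=-2.934 -0.114 -2.753 -1.796 rad, qdot=3.010 -3.453 7.149 -4.651 rad/s, tip=0.350 0.685 0.037 m, tau=8.747 -18.182 7.301 -0.198 N·m.
t=0.900 s (step 60): ang=-2.669 -0.292 -2.303 -2.009 rad, qdot=6.222 -2.044 7.707 -2.252 rad/s, tip=0.387 0.525 0.128 m, tau=7.128 -13.905 5.057 1.707 N·m.
t=0.960 s (step 64): ang=-2.161 -0.305 -1.860 -2.080 rad, qdot=10.458 1.832 6.721 -0.557 rad/s, tip=0.412 0.369 0.209 m, tau=8.595 -12.090 3.619 2.662 N·m.
t=1.020 s (step 68): ang=-1.491 -0.079 -1.550 -2.113 rad, qdot=11.081 5.385 3.207 -0.467 rad/s, tip=0.431 0.226 0.277 m, tau=6.679 -7.119 3.783 2.893 N·m.
t=1.080 s (step 72): ang=-0.897 0.292 -1.470 -2.100 rad, qdot=8.523 6.556 -0.069 1.105 rad/s, tip=0.449 0.100 0.336 m, tau=3.638 -4.708 4.217 2.574 N·m.
t=1.140 s (step 76): ang=-0.470 0.672 -1.499 -1.985 rad, qdot=5.758 5.917 -0.554 2.586 rad/s, tip=0.462 -0.009 0.393 m, tau=-2.727 -4.182 3.802 1.925 N·m.
t=1.200 s (step 80): ang=-0.198 0.987 -1.515 -1.814 rad, qdot=3.397 4.553 0.087 2.937 rad/s, tip=0.467 -0.109 0.454 m, tau=-6.871 -5.955 2.962 0.786 N·m.
t=1.260 s (step 84): ang=-0.053 1.216 -1.487 -1.649 rad, qdot=1.551 3.093 0.809 2.454 rad/s, tip=0.462 -0.196 0.508 m, tau=-5.387 -8.783 2.277 -0.154 N·m.
t=1.320 s (step 88): ang=0.018 1.381 -1.435 -1.533 rad, qdot=1.467 3.044 0.487 1.183 rad/s, tip=0.447 -0.266 0.542 m, tau=14.014 -0.321 -0.379 -3.287 N·m.
t=1.380 s (step 92): ang=0.133 1.593 -1.433 -1.487 rad, qdot=2.305 3.962 -0.360 0.566 rad/s, tip=0.398 -0.330 0.528 m, tau=8.562 -4.239 1.950 -0.431 N·m.
t=1.440 s (step 96): ang=0.288 1.846 -1.470 -1.447 rad, qdot=2.824 4.389 -0.822 0.870 rad/s, tip=0.334 -0.384 0.488 m, tau=4.780 -7.683 2.854 0.355 N·m.
t=1.500 s (step 100): ang=0.469 2.110 -1.526 -1.377 rad, qdot=3.167 4.355 -0.992 1.450 rad/s, tip=0.266 -0.426 0.437 m, tau=2.098 -9.948 2.661 -0.100 N·m.
t=1.560 s (step 104): ang=0.664 2.362 -1.585 -1.276 rad, qdot=3.324 3.989 -0.950 1.906 rad/s, tip=0.202 -0.458 0.387 m, tau=0.437 -10.701 1.678 -1.140 N·m.
t=1.620 s (step 108): ang=0.861 2.586 -1.633 -1.156 rad, qdot=3.140 3.477 -0.554 2.006 rad/s, tip=0.145 -0.481 0.342 m, tau=-0.278 -9.950 0.316 -2.227 N·m.
t=1.680 s (step 112): ang=1.031 2.778 -1.640 -1.046 rad, qdot=2.444 2.916 0.425 1.574 rad/s, tip=0.098 -0.497 0.305 m, tau=-0.164 -8.728 -1.070 -3.083 N·m.
t=1.740 s (step 116): ang=1.152 2.934 -1.587 -0.972 rad, qdot=1.608 2.271 1.247 0.885 rad/s, tip=0.062 -0.506 0.271 m, tau=0.694 -8.439 -2.171 -3.713 N·m.
t=1.800 s (step 120): ang=1.231 3.051 -1.509 -0.932 rad, qdot=1.060 1.638 1.270 0.476 rad/s, tip=0.039 -0.510 0.241 m, tau=1.713 -8.425 -2.843 -4.148 N·m.
t=1.860 s (step 124): ang=1.284 3.133 -1.442 -0.910 rad, qdot=0.694 1.127 0.965 0.293 rad/s, tip=0.026 -0.512 0.215 m, tau=2.507 -8.224 -3.161 -4.367 N·m.
t=1.920 s (step 128): ang=1.317 3.189 -1.394 -0.895 rad, qdot=0.422 0.748 0.642 0.189 rad/s, tip=0.021 -0.512 0.195 m, tau=3.048 -7.975 -3.244 -4.417 N·m.
t=1.980 s (step 132): ang=1.336 3.226 -1.364 -0.886 rad, qdot=0.221 0.476 0.381 0.115 rad/s, tip=0.021 -0.512 0.181 m.
final ang (rad): 1.336 3.226 -1.364 -0.886


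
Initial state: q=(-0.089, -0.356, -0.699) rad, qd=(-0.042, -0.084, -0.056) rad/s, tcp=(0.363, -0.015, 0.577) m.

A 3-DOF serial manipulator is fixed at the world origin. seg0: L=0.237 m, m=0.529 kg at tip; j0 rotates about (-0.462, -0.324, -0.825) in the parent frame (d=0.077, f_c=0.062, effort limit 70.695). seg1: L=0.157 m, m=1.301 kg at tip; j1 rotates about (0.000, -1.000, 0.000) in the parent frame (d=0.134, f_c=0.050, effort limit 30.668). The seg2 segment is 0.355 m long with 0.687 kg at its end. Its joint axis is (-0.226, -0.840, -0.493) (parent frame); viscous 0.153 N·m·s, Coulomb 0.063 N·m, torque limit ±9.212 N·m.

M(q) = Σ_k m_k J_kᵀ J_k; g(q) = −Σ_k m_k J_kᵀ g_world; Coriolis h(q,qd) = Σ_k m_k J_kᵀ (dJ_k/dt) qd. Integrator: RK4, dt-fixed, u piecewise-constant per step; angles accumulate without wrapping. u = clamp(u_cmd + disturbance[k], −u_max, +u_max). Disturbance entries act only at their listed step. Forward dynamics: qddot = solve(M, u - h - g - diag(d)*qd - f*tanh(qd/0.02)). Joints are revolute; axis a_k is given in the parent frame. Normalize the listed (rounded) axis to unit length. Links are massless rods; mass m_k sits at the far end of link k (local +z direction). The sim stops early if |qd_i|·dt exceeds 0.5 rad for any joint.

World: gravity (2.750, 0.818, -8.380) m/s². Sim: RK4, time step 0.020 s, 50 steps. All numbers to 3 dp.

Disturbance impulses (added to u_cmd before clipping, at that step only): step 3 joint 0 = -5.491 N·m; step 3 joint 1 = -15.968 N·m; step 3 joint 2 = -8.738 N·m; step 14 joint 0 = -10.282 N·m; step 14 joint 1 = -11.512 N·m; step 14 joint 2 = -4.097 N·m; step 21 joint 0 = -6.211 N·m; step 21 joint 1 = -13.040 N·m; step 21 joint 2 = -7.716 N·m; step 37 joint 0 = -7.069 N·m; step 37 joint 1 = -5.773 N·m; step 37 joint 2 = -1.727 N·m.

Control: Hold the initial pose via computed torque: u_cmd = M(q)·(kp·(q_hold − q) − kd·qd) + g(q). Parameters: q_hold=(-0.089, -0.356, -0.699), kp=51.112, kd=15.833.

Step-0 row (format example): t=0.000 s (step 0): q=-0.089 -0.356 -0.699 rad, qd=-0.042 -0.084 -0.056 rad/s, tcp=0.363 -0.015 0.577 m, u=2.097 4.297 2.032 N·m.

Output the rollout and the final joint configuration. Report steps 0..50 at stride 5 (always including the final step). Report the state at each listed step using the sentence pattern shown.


t=0.100 s (step 5): q=-0.056 -0.416 -0.706 rad, qd=0.713 -1.282 -0.268 rad/s, tcp=0.378 -0.014 0.557 m, u=3.271 7.797 3.934 N·m.
t=0.200 s (step 10): q=-0.042 -0.454 -0.716 rad, qd=-0.044 0.071 0.027 rad/s, tcp=0.388 -0.014 0.542 m, u=2.109 4.711 2.192 N·m.
t=0.300 s (step 15): q=-0.066 -0.447 -0.698 rad, qd=-2.197 -0.596 1.474 rad/s, tcp=0.388 -0.013 0.547 m, u=5.185 7.850 3.274 N·m.
t=0.400 s (step 20): q=-0.157 -0.442 -0.667 rad, qd=-0.048 0.131 0.035 rad/s, tcp=0.399 -0.009 0.544 m, u=2.580 4.801 2.127 N·m.
t=0.500 s (step 25): q=-0.151 -0.455 -0.717 rad, qd=0.085 -0.028 -0.125 rad/s, tcp=0.408 -0.005 0.527 m, u=2.901 5.730 2.677 N·m.
t=0.600 s (step 30): q=-0.140 -0.440 -0.716 rad, qd=0.115 0.261 0.028 rad/s, tcp=0.402 -0.007 0.535 m, u=2.139 4.279 1.922 N·m.
t=0.700 s (step 35): q=-0.130 -0.413 -0.714 rad, qd=0.093 0.250 0.013 rad/s, tcp=0.392 -0.009 0.547 m, u=1.971 3.973 1.794 N·m.
t=0.800 s (step 40): q=-0.194 -0.389 -0.689 rad, qd=-0.654 0.221 0.166 rad/s, tcp=0.392 -0.008 0.554 m, u=3.193 4.958 2.146 N·m.
t=0.900 s (step 45): q=-0.199 -0.377 -0.685 rad, qd=0.206 0.083 0.005 rad/s, tcp=0.389 -0.009 0.559 m, u=2.262 4.114 1.841 N·m.
t=1.000 s (step 50): q=-0.175 -0.370 -0.684 rad, qd=0.223 0.075 -0.017 rad/s, tcp=0.382 -0.011 0.565 m.
final q (rad): -0.175 -0.370 -0.684


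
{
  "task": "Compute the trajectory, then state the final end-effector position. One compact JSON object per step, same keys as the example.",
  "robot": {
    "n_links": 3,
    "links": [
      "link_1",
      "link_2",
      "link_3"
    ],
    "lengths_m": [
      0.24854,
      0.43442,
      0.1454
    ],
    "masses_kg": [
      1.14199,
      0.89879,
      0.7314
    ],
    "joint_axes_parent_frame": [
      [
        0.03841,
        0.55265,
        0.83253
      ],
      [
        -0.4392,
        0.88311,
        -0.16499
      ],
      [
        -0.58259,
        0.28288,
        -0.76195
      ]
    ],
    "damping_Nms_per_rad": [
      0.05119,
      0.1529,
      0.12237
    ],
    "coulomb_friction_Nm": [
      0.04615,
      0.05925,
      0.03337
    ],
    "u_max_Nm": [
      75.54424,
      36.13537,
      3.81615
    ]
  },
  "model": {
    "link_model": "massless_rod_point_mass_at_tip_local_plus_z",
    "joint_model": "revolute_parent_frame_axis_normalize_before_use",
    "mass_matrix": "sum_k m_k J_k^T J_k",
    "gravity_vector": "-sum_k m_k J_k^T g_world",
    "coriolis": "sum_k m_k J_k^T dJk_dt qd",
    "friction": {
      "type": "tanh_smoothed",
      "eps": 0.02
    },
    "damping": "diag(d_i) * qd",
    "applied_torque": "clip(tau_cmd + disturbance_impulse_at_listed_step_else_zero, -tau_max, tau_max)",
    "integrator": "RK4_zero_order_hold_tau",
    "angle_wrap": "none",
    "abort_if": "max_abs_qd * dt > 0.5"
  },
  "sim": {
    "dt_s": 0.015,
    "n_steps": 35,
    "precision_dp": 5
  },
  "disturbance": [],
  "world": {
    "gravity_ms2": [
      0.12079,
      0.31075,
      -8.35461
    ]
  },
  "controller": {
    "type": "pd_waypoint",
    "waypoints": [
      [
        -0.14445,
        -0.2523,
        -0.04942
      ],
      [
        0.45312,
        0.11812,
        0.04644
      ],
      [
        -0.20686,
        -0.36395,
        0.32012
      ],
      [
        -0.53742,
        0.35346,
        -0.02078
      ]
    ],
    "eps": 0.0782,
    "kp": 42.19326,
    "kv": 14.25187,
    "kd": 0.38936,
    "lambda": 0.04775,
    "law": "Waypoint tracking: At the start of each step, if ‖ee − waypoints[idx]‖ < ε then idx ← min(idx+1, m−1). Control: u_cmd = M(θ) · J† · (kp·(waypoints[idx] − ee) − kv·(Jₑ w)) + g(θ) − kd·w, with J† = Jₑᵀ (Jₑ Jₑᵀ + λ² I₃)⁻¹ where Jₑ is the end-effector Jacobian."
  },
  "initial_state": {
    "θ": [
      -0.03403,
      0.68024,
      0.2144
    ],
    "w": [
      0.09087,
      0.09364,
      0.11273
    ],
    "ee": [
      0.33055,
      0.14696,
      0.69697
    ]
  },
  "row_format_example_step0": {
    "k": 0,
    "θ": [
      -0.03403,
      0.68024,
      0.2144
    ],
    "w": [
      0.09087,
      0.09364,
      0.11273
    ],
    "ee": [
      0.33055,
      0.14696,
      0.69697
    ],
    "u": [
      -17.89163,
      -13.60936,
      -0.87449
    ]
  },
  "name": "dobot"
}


{"k":1,"\u03b8":[-0.05185,0.68972,0.24001],"w":[-2.40438,1.14831,3.03806],"ee":[0.33098,0.14512,0.69509],"u":[-14.45031,-12.83563,-1.81733]}
{"k":2,"\u03b8":[-0.09733,0.71244,0.26618],"w":[-3.64423,1.85446,0.68038],"ee":[0.32981,0.13759,0.69323],"u":[-10.5385,-10.35244,-0.53529]}
{"k":3,"\u03b8":[-0.15817,0.74128,0.29301],"w":[-4.43409,1.98561,2.71045],"ee":[0.32702,0.12613,0.69173],"u":[-8.58618,-9.30725,-1.21118]}
{"k":4,"\u03b8":[-0.22665,0.77243,0.31898],"w":[-4.70245,2.15964,0.92074],"ee":[0.32268,0.112,0.6907],"u":[-6.21337,-7.44041,-0.28505]}
{"k":5,"\u03b8":[-0.2986,0.80405,0.34525],"w":[-4.88027,2.0621,2.43],"ee":[0.31691,0.09614,0.68996],"u":[-5.16143,-6.808,-0.8238]}
{"k":6,"\u03b8":[-0.3714,0.83537,0.37017],"w":[-4.83713,2.11036,1.03015],"ee":[0.30984,0.0792,0.68943],"u":[-3.68544,-5.57413,-0.13795]}
{"k":7,"\u03b8":[-0.44372,0.86599,0.3955],"w":[-4.80141,1.98003,2.22402],"ee":[0.30166,0.0617,0.68886],"u":[-3.11628,-5.27096,-0.59366]}
{"k":8,"\u03b8":[-0.5146,0.8959,0.41951],"w":[-4.65914,2.00357,1.09317],"ee":[0.29248,0.04394,0.68819],"u":[-2.14486,-4.45019,-0.06524]}
{"k":9,"\u03b8":[-0.58362,0.92499,0.44397],"w":[-4.54359,1.88266,2.06922],"ee":[0.28249,0.02621,0.68725],"u":[-1.82398,-4.33373,-0.45709]}
{"k":10,"\u03b8":[-0.65044,0.95342,0.46723],"w":[-4.37311,1.90359,1.13209],"ee":[0.2718,0.00866,0.686],"u":[-1.14527,-3.76585,-0.03562]}
{"k":11,"\u03b8":[-0.71495,0.98113,0.49091],"w":[-4.2285,1.79902,1.94458],"ee":[0.26056,-0.00857,0.68432],"u":[-0.95192,-3.74772,-0.37432]}
{"k":12,"\u03b8":[-0.77703,1.00832,0.51351],"w":[-4.05615,1.82138,1.15477],"ee":[0.24887,-0.0254,0.68224],"u":[-0.453,-3.34098,-0.03014]}
{"k":13,"\u03b8":[-0.83673,1.03493,0.53646],"w":[-3.90418,1.73263,1.83758],"ee":[0.23686,-0.04177,0.67966],"u":[-0.32624,-3.37562,-0.32361]}
{"k":14,"\u03b8":[-0.89402,1.06113,0.55843],"w":[-3.74019,1.75638,1.16523],"ee":[0.22459,-0.05766,0.67662],"u":[0.05444,-3.0798,-0.03878]}
{"k":15,"\u03b8":[-0.94899,1.08687,0.58065],"w":[-3.59074,1.68165,1.74124],"ee":[0.21217,-0.07302,0.67306],"u":[0.14515,-3.14513,-0.29335]}
{"k":16,"\u03b8":[-1.00168,1.11231,0.60197],"w":[-3.43884,1.70597,1.16599],"ee":[0.19967,-0.08787,0.66902],"u":[0.4425,-2.93197,-0.05633]}
{"k":17,"\u03b8":[-1.05218,1.13739,0.62346],"w":[-3.29646,1.64342,1.6517],"ee":[0.18716,-0.10218,0.66447],"u":[0.51235,-3.01739,-0.27714]}
{"k":18,"\u03b8":[-1.10056,1.16225,0.64412],"w":[-3.15756,1.66744,1.15874],"ee":[0.17468,-0.11598,0.65945],"u":[0.74735,-2.86967,-0.07994]}
{"k":19,"\u03b8":[-1.14691,1.18684,0.66486],"w":[-3.02426,1.61539,1.56676],"ee":[0.16231,-0.12928,0.65393],"u":[0.80382,-2.96976,-0.27119]}
{"k":20,"\u03b8":[-1.19131,1.21127,0.68484],"w":[-2.89803,1.63836,1.14471],"ee":[0.15007,-0.14207,0.64797],"u":[0.99,-2.87579,-0.10783]}
{"k":21,"\u03b8":[-1.23384,1.23549,0.70482],"w":[-2.77454,1.59532,1.48523],"ee":[0.13801,-0.15439,0.64153],"u":[1.03676,-2.98734,-0.27302]}
{"k":22,"\u03b8":[-1.27458,1.2596,0.72409],"w":[-2.66017,1.61663,1.1248],"ee":[0.12615,-0.16624,0.63468],"u":[1.18357,-2.93826,-0.1387]}
{"k":23,"\u03b8":[-1.31362,1.28356,0.74328],"w":[-2.54657,1.58121,1.40643],"ee":[0.11454,-0.17763,0.6274],"u":[1.22249,-3.05893,-0.28083]}
{"k":24,"\u03b8":[-1.35103,1.30744,0.76182],"w":[-2.44308,1.60039,1.09973],"ee":[0.10318,-0.1886,0.61972],"u":[1.33706,-3.0474,-0.17149]}
{"k":25,"\u03b8":[-1.38688,1.3312,0.78022],"w":[-2.33911,1.5713,1.33001],"ee":[0.0921,-0.19914,0.61165],"u":[1.36913,-3.1752,-0.2932]}
{"k":26,"\u03b8":[-1.42126,1.35491,0.79801],"w":[-2.2455,1.58797,1.07014],"ee":[0.0813,-0.20928,0.60323],"u":[1.45716,-3.19481,-0.20528]}
{"k":27,"\u03b8":[-1.45421,1.37853,0.81559],"w":[-2.15072,1.564,1.25582],"ee":[0.07082,-0.21903,0.59444],"u":[1.48304,-3.32786,-0.30892]}
{"k":28,"\u03b8":[-1.48583,1.4021,0.83261],"w":[-2.06606,1.57789,1.03662],"ee":[0.06065,-0.2284,0.58534],"u":[1.54929,-3.3729,-0.23925]}
{"k":29,"\u03b8":[-1.51616,1.4256,0.84938],"w":[-1.97993,1.55793,1.18385],"ee":[0.05079,-0.23739,0.57592],"u":[1.56953,-3.50939,-0.32697]}
{"k":30,"\u03b8":[-1.54528,1.44906,0.86562],"w":[-1.90336,1.56884,0.99974],"ee":[0.04126,-0.24603,0.56622],"u":[1.61805,-3.5747,-0.27268]}
{"k":31,"\u03b8":[-1.57323,1.47245,0.88157],"w":[-1.82531,1.55184,1.11412],"ee":[0.03206,-0.25431,0.55624],"u":[1.63321,-3.71287,-0.34645]}
{"k":32,"\u03b8":[-1.60009,1.49579,0.89701],"w":[-1.75604,1.55965,0.96008],"ee":[0.02318,-0.26225,0.54601],"u":[1.6675,-3.79378,-0.30498]}
{"k":33,"\u03b8":[-1.62589,1.51906,0.91214],"w":[-1.68548,1.54467,1.04673],"ee":[0.01463,-0.26985,0.53555],"u":[1.67817,-3.93194,-0.36659]}
{"k":34,"\u03b8":[-1.6507,1.54227,0.92679],"w":[-1.62282,1.5493,0.91825],"ee":[0.0064,-0.27712,0.52488],"u":[1.70123,-4.02423,-0.33564]}
{"k":35,"\u03b8":[-1.67455,1.56539,0.94111],"w":[-1.55915,1.5355,0.98177],"ee":[-0.00151,-0.28407,0.51401]}
{"summary": "final ee position (m): -0.00151 -0.28407 0.51401"}


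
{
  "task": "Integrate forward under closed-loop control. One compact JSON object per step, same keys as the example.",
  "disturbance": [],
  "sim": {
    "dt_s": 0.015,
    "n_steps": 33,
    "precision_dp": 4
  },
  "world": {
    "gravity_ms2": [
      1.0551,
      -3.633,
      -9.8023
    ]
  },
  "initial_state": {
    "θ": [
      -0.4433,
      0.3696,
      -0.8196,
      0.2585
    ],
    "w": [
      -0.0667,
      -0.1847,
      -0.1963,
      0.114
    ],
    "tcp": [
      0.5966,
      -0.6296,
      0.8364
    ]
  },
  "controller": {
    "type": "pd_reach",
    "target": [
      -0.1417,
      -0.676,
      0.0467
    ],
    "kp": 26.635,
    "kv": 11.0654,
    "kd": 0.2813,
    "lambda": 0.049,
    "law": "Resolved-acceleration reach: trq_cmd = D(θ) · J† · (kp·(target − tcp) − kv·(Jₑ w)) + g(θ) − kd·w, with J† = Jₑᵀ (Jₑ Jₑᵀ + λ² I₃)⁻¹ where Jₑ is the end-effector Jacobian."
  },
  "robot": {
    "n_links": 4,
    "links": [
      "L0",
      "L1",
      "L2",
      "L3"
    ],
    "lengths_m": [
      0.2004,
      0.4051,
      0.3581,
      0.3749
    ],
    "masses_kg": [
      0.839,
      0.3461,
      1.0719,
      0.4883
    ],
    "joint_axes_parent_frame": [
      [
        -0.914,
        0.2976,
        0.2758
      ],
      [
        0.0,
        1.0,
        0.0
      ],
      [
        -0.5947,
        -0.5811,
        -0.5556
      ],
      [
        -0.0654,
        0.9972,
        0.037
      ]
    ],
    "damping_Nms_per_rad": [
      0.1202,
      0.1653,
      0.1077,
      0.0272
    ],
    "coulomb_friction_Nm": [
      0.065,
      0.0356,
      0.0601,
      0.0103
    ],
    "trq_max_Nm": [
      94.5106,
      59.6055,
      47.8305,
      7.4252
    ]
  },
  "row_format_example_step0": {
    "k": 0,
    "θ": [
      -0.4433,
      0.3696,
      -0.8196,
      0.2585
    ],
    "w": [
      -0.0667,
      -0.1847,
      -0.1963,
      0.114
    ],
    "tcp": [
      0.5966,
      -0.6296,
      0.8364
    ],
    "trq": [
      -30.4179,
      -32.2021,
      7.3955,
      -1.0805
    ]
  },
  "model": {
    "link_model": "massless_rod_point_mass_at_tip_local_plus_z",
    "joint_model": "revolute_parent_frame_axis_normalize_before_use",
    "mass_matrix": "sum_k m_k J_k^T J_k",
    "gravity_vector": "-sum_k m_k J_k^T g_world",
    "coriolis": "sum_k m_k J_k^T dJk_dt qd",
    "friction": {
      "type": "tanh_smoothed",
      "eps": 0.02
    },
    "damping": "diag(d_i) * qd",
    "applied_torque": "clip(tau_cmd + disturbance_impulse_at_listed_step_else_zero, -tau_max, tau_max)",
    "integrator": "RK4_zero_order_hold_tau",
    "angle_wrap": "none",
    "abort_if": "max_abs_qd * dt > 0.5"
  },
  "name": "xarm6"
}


{"k":1,"\u03b8":[-0.4468,0.3598,-0.8325,0.2686],"w":[-0.4101,-1.1111,-1.5095,1.2289],"tcp":[0.5933,-0.6305,0.8341],"trq":[-24.0744,-27.6193,7.2215,-1.1896]}
{"k":2,"\u03b8":[-0.4555,0.3385,-0.8612,0.2938],"w":[-0.7562,-1.7321,-2.3129,2.1125],"tcp":[0.5863,-0.6319,0.8284],"trq":[-19.1455,-22.9939,6.6443,-1.1679]}
{"k":3,"\u03b8":[-0.4695,0.3097,-0.8989,0.3308],"w":[-1.1108,-2.0935,-2.7127,2.8049],"tcp":[0.576,-0.6337,0.8204],"trq":[-15.0353,-18.5432,5.7971,-1.0565]}
{"k":4,"\u03b8":[-0.4888,0.2772,-0.9404,0.377],"w":[-1.4623,-2.2472,-2.8112,3.3515],"tcp":[0.5628,-0.636,0.811],"trq":[-11.3468,-14.4328,4.8063,-0.8927]}
{"k":5,"\u03b8":[-0.5132,0.2435,-0.9817,0.4306],"w":[-1.7953,-2.2421,-2.6944,3.7896],"tcp":[0.5469,-0.6388,0.8006],"trq":[-7.8402,-10.7578,3.7671,-0.7045]}
{"k":6,"\u03b8":[-0.5424,0.2107,-1.0202,0.4901],"w":[-2.0956,-2.1217,-2.4313,4.1419],"tcp":[0.5287,-0.6423,0.7895],"trq":[-4.3831,-7.5594,2.7442,-0.5096]}
{"k":7,"\u03b8":[-0.5758,0.1804,-1.0541,0.5542],"w":[-2.3529,-1.9233,-2.0773,4.4174],"tcp":[0.5086,-0.6466,0.7778],"trq":[-0.9193,-4.8482,1.7811,-0.3174]}
{"k":8,"\u03b8":[-0.6127,0.1533,-1.0823,0.6219],"w":[-2.5606,-1.6793,-1.678,4.6144],"tcp":[0.4869,-0.6517,0.7652],"trq":[2.5464,-2.6191,0.9069,-0.1314]}
{"k":9,"\u03b8":[-0.6523,0.1301,-1.1045,0.692],"w":[-2.7162,-1.4171,-1.2717,4.7271],"tcp":[0.464,-0.6576,0.7517],"trq":[5.9589,-0.8555,0.141,0.0476]}
{"k":10,"\u03b8":[-0.6938,0.1108,-1.1208,0.763],"w":[-2.8208,-1.1586,-0.8892,4.7514],"tcp":[0.4402,-0.6643,0.737],"trq":[9.2276,0.473,-0.5062,0.2196]}
{"k":11,"\u03b8":[-0.7366,0.0952,-1.1316,0.8338],"w":[-2.8785,-0.9198,-0.5524,4.6894],"tcp":[0.4161,-0.6717,0.7212],"trq":[12.249,1.4126,-1.033,0.3838]}
{"k":12,"\u03b8":[-0.7799,0.083,-1.1378,0.9031],"w":[-2.8959,-0.71,-0.2734,4.5511],"tcp":[0.3919,-0.6798,0.7041],"trq":[14.9316,2.023,-1.4454,0.5382]}
{"k":13,"\u03b8":[-0.8232,0.0737,-1.1403,0.9698],"w":[-2.8801,-0.533,-0.0549,4.3527],"tcp":[0.368,-0.6883,0.6859],"trq":[17.2157,2.3706,-1.7555,0.6805]}
{"k":14,"\u03b8":[-0.8661,0.0667,-1.1401,1.0332],"w":[-2.8388,-0.4006,0.0693,4.0898],"tcp":[0.3446,-0.697,0.6668],"trq":[19.0713,2.5405,-1.9741,0.8148]}
{"k":15,"\u03b8":[-0.9082,0.0615,-1.1386,1.0923],"w":[-2.7797,-0.2993,0.1351,3.8021],"tcp":[0.322,-0.7058,0.6468],"trq":[20.5009,2.5792,-2.1236,0.9326]}
{"k":16,"\u03b8":[-0.9494,0.0576,-1.1363,1.1472],"w":[-2.7084,-0.2167,0.1774,3.521],"tcp":[0.3002,-0.7145,0.6264],"trq":[21.5621,2.5162,-2.2212,1.0287]}
{"k":17,"\u03b8":[-0.9894,0.0548,-1.1334,1.198],"w":[-2.6289,-0.1502,0.1998,3.2529],"tcp":[0.2795,-0.723,0.6056],"trq":[22.3152,2.3871,-2.2785,1.1054]}
{"k":18,"\u03b8":[-1.0282,0.053,-1.1304,1.2449],"w":[-2.5443,-0.0974,0.2065,3.0021],"tcp":[0.2598,-0.7311,0.5847],"trq":[22.8164,2.218,-2.3055,1.1651]}
{"k":19,"\u03b8":[-1.0657,0.0518,-1.1273,1.2881],"w":[-2.4569,-0.0558,0.2011,2.7708],"tcp":[0.2411,-0.7387,0.5638],"trq":[23.116,2.027,-2.3101,1.2098]}
{"k":20,"\u03b8":[-1.1019,0.0512,-1.1244,1.3281],"w":[-2.3685,-0.0235,0.1866,2.5598],"tcp":[0.2234,-0.7457,0.5431],"trq":[23.2567,1.8276,-2.2989,1.2418]}
{"k":21,"\u03b8":[-1.1367,0.0511,-1.1218,1.365],"w":[-2.2804,0.0006,0.1638,2.3676],"tcp":[0.2068,-0.7522,0.5227],"trq":[23.2717,1.6327,-2.2778,1.2634]}
{"k":22,"\u03b8":[-1.1703,0.0512,-1.1196,1.3992],"w":[-2.1934,0.0172,0.1334,2.1925],"tcp":[0.1911,-0.7581,0.5027],"trq":[23.1884,1.4515,-2.2516,1.2764]}
{"k":23,"\u03b8":[-1.2025,0.0515,-1.1179,1.4309],"w":[-2.1083,0.0291,0.1003,2.0354],"tcp":[0.1762,-0.7633,0.4831],"trq":[23.0342,1.2806,-2.222,1.2819]}
{"k":24,"\u03b8":[-1.2335,0.052,-1.1166,1.4603],"w":[-2.0256,0.038,0.067,1.8954],"tcp":[0.1622,-0.7679,0.4641],"trq":[22.8296,1.1188,-2.1908,1.281]}
{"k":25,"\u03b8":[-1.2633,0.0527,-1.1159,1.4878],"w":[-1.9455,0.0447,0.0349,1.7711],"tcp":[0.1489,-0.772,0.4456],"trq":[22.5897,0.9661,-2.1593,1.2751]}
{"k":26,"\u03b8":[-1.2919,0.0534,-1.1156,1.5135],"w":[-1.8679,0.0514,0.0101,1.6636],"tcp":[0.1364,-0.7754,0.4277],"trq":[22.3335,0.8166,-2.1285,1.2643]}
{"k":27,"\u03b8":[-1.3194,0.0542,-1.1155,1.5378],"w":[-1.7926,0.0602,-0.0005,1.5745],"tcp":[0.1246,-0.7783,0.4103],"trq":[22.0786,0.6626,-2.0982,1.2489]}
{"k":28,"\u03b8":[-1.3457,0.0551,-1.1156,1.5608],"w":[-1.7192,0.068,-0.0061,1.4957],"tcp":[0.1133,-0.7807,0.3936],"trq":[21.8148,0.5163,-2.0694,1.2317]}
{"k":29,"\u03b8":[-1.371,0.0562,-1.1157,1.5827],"w":[-1.6478,0.074,-0.0107,1.4238],"tcp":[0.1027,-0.7826,0.3775],"trq":[21.5402,0.3824,-2.0424,1.2138]}
{"k":30,"\u03b8":[-1.3952,0.0573,-1.116,1.6035],"w":[-1.5785,0.078,-0.0152,1.3574],"tcp":[0.0927,-0.7841,0.3619],"trq":[21.2573,0.2612,-2.0174,1.1957]}
{"k":31,"\u03b8":[-1.4184,0.0585,-1.1162,1.6234],"w":[-1.5114,0.0803,-0.0199,1.2958],"tcp":[0.0831,-0.7851,0.347],"trq":[20.969,0.1522,-1.9943,1.1776]}
{"k":32,"\u03b8":[-1.4405,0.0597,-1.1166,1.6424],"w":[-1.4465,0.0811,-0.0249,1.2384],"tcp":[0.0741,-0.7858,0.3326],"trq":[20.6777,0.0546,-1.9731,1.1596]}
{"k":33,"\u03b8":[-1.4618,0.0609,-1.117,1.6605],"w":[-1.3838,0.0807,-0.0304,1.1847],"tcp":[0.0655,-0.7861,0.3188]}
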